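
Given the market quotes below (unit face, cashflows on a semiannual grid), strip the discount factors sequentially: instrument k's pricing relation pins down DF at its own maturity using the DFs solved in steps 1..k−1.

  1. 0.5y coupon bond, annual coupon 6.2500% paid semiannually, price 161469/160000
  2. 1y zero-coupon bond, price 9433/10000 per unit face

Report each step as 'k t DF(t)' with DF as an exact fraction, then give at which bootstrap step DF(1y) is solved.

step 1 [0.5y] bond c/2=1/32: DF=(161469/160000 − 1/32·(0))/(1+1/32) = 4893/5000 ≈ 0.978600
step 2 [1y] zero: DF = P = 9433/10000 ≈ 0.943300

1 1/2 4893/5000
2 1 9433/10000
DF(1y) is solved at step 2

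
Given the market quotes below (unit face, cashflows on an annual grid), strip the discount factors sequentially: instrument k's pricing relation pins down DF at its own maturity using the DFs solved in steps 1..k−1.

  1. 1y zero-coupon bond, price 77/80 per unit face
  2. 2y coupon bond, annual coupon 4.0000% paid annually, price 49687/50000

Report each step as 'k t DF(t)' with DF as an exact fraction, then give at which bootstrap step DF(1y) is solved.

step 1 [1y] zero: DF = P = 77/80 ≈ 0.962500
step 2 [2y] bond c/1=1/25: DF=(49687/50000 − 1/25·(0.962500))/(1+1/25) = 1837/2000 ≈ 0.918500

1 1 77/80
2 2 1837/2000
DF(1y) is solved at step 1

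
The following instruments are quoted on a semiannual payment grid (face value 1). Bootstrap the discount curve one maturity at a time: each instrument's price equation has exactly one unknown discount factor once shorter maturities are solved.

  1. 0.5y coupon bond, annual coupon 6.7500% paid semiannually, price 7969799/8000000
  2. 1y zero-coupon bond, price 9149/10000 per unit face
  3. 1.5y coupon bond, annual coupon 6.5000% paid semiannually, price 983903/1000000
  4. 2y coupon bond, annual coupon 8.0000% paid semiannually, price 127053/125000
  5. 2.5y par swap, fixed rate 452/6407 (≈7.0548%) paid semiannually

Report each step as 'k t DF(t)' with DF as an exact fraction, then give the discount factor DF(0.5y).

1 1/2 9637/10000
2 1 9149/10000
3 3/2 4469/5000
4 2 8707/10000
5 5/2 4209/5000
DF(0.5y) = 9637/10000 ≈ 0.963700

step 1 [0.5y] bond c/2=27/800: DF=(7969799/8000000 − 27/800·(0))/(1+27/800) = 9637/10000 ≈ 0.963700
step 2 [1y] zero: DF = P = 9149/10000 ≈ 0.914900
step 3 [1.5y] bond c/2=13/400: DF=(983903/1000000 − 13/400·(0.963700+0.914900))/(1+13/400) = 4469/5000 ≈ 0.893800
step 4 [2y] bond c/2=1/25: DF=(127053/125000 − 1/25·(0.963700+0.914900+0.893800))/(1+1/25) = 8707/10000 ≈ 0.870700
step 5 [2.5y] swap r/2=226/6407: DF=(1 − 226/6407·(0.963700+0.914900+0.893800+0.870700))/(1+226/6407) = 4209/5000 ≈ 0.841800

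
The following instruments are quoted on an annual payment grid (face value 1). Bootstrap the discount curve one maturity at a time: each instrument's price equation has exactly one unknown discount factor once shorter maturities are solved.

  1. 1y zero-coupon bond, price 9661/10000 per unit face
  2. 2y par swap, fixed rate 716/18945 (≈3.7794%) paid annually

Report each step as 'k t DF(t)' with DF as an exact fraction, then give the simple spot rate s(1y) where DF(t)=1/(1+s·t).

step 1 [1y] zero: DF = P = 9661/10000 ≈ 0.966100
step 2 [2y] swap r/1=716/18945: DF=(1 − 716/18945·(0.966100))/(1+716/18945) = 2321/2500 ≈ 0.928400

1 1 9661/10000
2 2 2321/2500
s(1y) = (1/(9661/10000) − 1)/(1) = 339/9661 ≈ 3.5090%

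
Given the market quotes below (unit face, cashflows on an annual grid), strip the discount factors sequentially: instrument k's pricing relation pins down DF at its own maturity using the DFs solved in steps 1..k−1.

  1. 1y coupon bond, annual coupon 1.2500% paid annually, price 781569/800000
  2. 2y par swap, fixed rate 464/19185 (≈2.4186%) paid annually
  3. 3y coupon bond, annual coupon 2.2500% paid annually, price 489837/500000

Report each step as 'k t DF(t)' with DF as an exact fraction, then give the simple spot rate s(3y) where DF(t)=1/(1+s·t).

1 1 9649/10000
2 2 596/625
3 3 9159/10000
s(3y) = (1/(9159/10000) − 1)/(3) = 841/27477 ≈ 3.0607%

step 1 [1y] bond c/1=1/80: DF=(781569/800000 − 1/80·(0))/(1+1/80) = 9649/10000 ≈ 0.964900
step 2 [2y] swap r/1=464/19185: DF=(1 − 464/19185·(0.964900))/(1+464/19185) = 596/625 ≈ 0.953600
step 3 [3y] bond c/1=9/400: DF=(489837/500000 − 9/400·(0.964900+0.953600))/(1+9/400) = 9159/10000 ≈ 0.915900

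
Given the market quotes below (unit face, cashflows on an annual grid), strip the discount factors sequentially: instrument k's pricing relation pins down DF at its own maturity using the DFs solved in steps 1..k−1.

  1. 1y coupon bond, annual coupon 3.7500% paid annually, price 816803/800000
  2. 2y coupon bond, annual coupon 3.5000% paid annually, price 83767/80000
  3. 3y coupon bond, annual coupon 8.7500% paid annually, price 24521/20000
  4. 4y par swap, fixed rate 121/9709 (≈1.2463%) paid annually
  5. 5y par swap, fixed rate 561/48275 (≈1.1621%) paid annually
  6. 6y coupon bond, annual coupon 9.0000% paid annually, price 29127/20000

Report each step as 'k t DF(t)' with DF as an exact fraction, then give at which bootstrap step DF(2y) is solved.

step 1 [1y] bond c/1=3/80: DF=(816803/800000 − 3/80·(0))/(1+3/80) = 9841/10000 ≈ 0.984100
step 2 [2y] bond c/1=7/200: DF=(83767/80000 − 7/200·(0.984100))/(1+7/200) = 1223/1250 ≈ 0.978400
step 3 [3y] bond c/1=7/80: DF=(24521/20000 − 7/80·(0.984100+0.978400))/(1+7/80) = 1939/2000 ≈ 0.969500
step 4 [4y] swap r/1=121/9709: DF=(1 − 121/9709·(0.984100+0.978400+0.969500))/(1+121/9709) = 2379/2500 ≈ 0.951600
step 5 [5y] swap r/1=561/48275: DF=(1 − 561/48275·(0.984100+0.978400+0.969500+0.951600))/(1+561/48275) = 9439/10000 ≈ 0.943900
step 6 [6y] bond c/1=9/100: DF=(29127/20000 − 9/100·(0.984100+0.978400+0.969500+0.951600+0.943900))/(1+9/100) = 15/16 ≈ 0.937500

1 1 9841/10000
2 2 1223/1250
3 3 1939/2000
4 4 2379/2500
5 5 9439/10000
6 6 15/16
DF(2y) is solved at step 2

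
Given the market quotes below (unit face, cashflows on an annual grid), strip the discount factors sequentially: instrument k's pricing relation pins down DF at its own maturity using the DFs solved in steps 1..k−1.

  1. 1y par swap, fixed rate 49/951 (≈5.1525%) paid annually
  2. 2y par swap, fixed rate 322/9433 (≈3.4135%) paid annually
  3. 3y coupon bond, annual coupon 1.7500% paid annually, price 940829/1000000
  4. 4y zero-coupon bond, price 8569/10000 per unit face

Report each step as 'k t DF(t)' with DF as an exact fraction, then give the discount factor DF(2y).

1 1 951/1000
2 2 2339/2500
3 3 4461/5000
4 4 8569/10000
DF(2y) = 2339/2500 ≈ 0.935600

step 1 [1y] swap r/1=49/951: DF=(1 − 49/951·(0))/(1+49/951) = 951/1000 ≈ 0.951000
step 2 [2y] swap r/1=322/9433: DF=(1 − 322/9433·(0.951000))/(1+322/9433) = 2339/2500 ≈ 0.935600
step 3 [3y] bond c/1=7/400: DF=(940829/1000000 − 7/400·(0.951000+0.935600))/(1+7/400) = 4461/5000 ≈ 0.892200
step 4 [4y] zero: DF = P = 8569/10000 ≈ 0.856900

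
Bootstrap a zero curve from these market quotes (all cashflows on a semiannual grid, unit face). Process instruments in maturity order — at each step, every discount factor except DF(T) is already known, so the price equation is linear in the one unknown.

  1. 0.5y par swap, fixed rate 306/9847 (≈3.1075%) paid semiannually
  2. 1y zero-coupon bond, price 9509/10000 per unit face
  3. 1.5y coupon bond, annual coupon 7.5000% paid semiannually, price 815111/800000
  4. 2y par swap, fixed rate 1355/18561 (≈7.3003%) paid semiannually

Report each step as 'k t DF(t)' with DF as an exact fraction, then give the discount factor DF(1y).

step 1 [0.5y] swap r/2=153/9847: DF=(1 − 153/9847·(0))/(1+153/9847) = 9847/10000 ≈ 0.984700
step 2 [1y] zero: DF = P = 9509/10000 ≈ 0.950900
step 3 [1.5y] bond c/2=3/80: DF=(815111/800000 − 3/80·(0.984700+0.950900))/(1+3/80) = 9121/10000 ≈ 0.912100
step 4 [2y] swap r/2=1355/37122: DF=(1 − 1355/37122·(0.984700+0.950900+0.912100))/(1+1355/37122) = 1729/2000 ≈ 0.864500

1 1/2 9847/10000
2 1 9509/10000
3 3/2 9121/10000
4 2 1729/2000
DF(1y) = 9509/10000 ≈ 0.950900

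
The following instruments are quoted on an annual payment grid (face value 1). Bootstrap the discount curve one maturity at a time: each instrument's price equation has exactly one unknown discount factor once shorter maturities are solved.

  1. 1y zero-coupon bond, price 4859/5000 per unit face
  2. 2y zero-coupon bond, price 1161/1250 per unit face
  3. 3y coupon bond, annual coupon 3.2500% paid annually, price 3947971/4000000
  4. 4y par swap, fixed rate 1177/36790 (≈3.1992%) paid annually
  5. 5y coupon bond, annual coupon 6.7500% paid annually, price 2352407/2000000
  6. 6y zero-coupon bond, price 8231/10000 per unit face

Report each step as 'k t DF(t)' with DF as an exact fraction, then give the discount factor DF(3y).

1 1 4859/5000
2 2 1161/1250
3 3 8961/10000
4 4 8823/10000
5 5 2173/2500
6 6 8231/10000
DF(3y) = 8961/10000 ≈ 0.896100

step 1 [1y] zero: DF = P = 4859/5000 ≈ 0.971800
step 2 [2y] zero: DF = P = 1161/1250 ≈ 0.928800
step 3 [3y] bond c/1=13/400: DF=(3947971/4000000 − 13/400·(0.971800+0.928800))/(1+13/400) = 8961/10000 ≈ 0.896100
step 4 [4y] swap r/1=1177/36790: DF=(1 − 1177/36790·(0.971800+0.928800+0.896100))/(1+1177/36790) = 8823/10000 ≈ 0.882300
step 5 [5y] bond c/1=27/400: DF=(2352407/2000000 − 27/400·(0.971800+0.928800+0.896100+0.882300))/(1+27/400) = 2173/2500 ≈ 0.869200
step 6 [6y] zero: DF = P = 8231/10000 ≈ 0.823100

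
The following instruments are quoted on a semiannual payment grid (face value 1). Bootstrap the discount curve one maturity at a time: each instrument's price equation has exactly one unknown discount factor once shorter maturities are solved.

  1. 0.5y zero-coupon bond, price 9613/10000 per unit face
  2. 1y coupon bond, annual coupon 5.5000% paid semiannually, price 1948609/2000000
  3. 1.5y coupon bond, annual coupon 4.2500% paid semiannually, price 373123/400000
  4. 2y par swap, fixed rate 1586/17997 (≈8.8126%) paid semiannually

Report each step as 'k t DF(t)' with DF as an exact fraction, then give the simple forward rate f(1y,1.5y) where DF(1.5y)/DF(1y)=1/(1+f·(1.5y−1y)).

step 1 [0.5y] zero: DF = P = 9613/10000 ≈ 0.961300
step 2 [1y] bond c/2=11/400: DF=(1948609/2000000 − 11/400·(0.961300))/(1+11/400) = 369/400 ≈ 0.922500
step 3 [1.5y] bond c/2=17/800: DF=(373123/400000 − 17/800·(0.961300+0.922500))/(1+17/800) = 4371/5000 ≈ 0.874200
step 4 [2y] swap r/2=793/17997: DF=(1 − 793/17997·(0.961300+0.922500+0.874200))/(1+793/17997) = 4207/5000 ≈ 0.841400

1 1/2 9613/10000
2 1 369/400
3 3/2 4371/5000
4 2 4207/5000
f(1y,1.5y) = ((369/400)/(4371/5000) − 1)/(1/2) = 161/1457 ≈ 11.0501%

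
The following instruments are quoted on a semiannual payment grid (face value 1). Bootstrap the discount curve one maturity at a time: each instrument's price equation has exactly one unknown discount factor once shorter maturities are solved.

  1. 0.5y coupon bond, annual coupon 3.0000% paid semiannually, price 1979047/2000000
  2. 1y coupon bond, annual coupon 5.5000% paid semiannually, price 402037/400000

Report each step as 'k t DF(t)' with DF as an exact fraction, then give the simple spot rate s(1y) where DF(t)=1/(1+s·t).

1 1/2 9749/10000
2 1 9521/10000
s(1y) = (1/(9521/10000) − 1)/(1) = 479/9521 ≈ 5.0310%

step 1 [0.5y] bond c/2=3/200: DF=(1979047/2000000 − 3/200·(0))/(1+3/200) = 9749/10000 ≈ 0.974900
step 2 [1y] bond c/2=11/400: DF=(402037/400000 − 11/400·(0.974900))/(1+11/400) = 9521/10000 ≈ 0.952100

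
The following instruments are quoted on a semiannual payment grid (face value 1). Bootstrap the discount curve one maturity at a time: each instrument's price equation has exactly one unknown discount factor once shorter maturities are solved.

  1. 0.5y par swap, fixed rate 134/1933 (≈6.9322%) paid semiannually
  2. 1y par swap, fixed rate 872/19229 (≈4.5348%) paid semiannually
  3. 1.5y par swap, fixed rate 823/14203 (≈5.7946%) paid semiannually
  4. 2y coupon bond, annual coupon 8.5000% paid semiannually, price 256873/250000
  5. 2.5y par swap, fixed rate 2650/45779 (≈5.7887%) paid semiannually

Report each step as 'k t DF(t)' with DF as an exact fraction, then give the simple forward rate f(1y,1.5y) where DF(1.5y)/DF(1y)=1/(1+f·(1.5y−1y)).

1 1/2 1933/2000
2 1 2391/2500
3 3/2 9177/10000
4 2 4349/5000
5 5/2 347/400
f(1y,1.5y) = ((2391/2500)/(9177/10000) − 1)/(1/2) = 258/3059 ≈ 8.4341%

step 1 [0.5y] swap r/2=67/1933: DF=(1 − 67/1933·(0))/(1+67/1933) = 1933/2000 ≈ 0.966500
step 2 [1y] swap r/2=436/19229: DF=(1 − 436/19229·(0.966500))/(1+436/19229) = 2391/2500 ≈ 0.956400
step 3 [1.5y] swap r/2=823/28406: DF=(1 − 823/28406·(0.966500+0.956400))/(1+823/28406) = 9177/10000 ≈ 0.917700
step 4 [2y] bond c/2=17/400: DF=(256873/250000 − 17/400·(0.966500+0.956400+0.917700))/(1+17/400) = 4349/5000 ≈ 0.869800
step 5 [2.5y] swap r/2=1325/45779: DF=(1 − 1325/45779·(0.966500+0.956400+0.917700+0.869800))/(1+1325/45779) = 347/400 ≈ 0.867500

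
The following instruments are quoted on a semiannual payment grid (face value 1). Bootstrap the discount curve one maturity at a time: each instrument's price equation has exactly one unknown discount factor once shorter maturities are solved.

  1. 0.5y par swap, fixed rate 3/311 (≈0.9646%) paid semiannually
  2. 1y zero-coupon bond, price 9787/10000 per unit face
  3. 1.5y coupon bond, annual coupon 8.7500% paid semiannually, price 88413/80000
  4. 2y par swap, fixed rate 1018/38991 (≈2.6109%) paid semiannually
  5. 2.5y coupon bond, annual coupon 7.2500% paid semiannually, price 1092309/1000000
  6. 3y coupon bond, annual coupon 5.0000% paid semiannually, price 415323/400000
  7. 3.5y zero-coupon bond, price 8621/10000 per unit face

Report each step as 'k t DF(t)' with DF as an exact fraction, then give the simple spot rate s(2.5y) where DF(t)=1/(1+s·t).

1 1/2 622/625
2 1 9787/10000
3 3/2 9761/10000
4 2 9491/10000
5 5/2 9177/10000
6 3 1791/2000
7 7/2 8621/10000
s(2.5y) = (1/(9177/10000) − 1)/(5/2) = 1646/45885 ≈ 3.5872%

step 1 [0.5y] swap r/2=3/622: DF=(1 − 3/622·(0))/(1+3/622) = 622/625 ≈ 0.995200
step 2 [1y] zero: DF = P = 9787/10000 ≈ 0.978700
step 3 [1.5y] bond c/2=7/160: DF=(88413/80000 − 7/160·(0.995200+0.978700))/(1+7/160) = 9761/10000 ≈ 0.976100
step 4 [2y] swap r/2=509/38991: DF=(1 − 509/38991·(0.995200+0.978700+0.976100))/(1+509/38991) = 9491/10000 ≈ 0.949100
step 5 [2.5y] bond c/2=29/800: DF=(1092309/1000000 − 29/800·(0.995200+0.978700+0.976100+0.949100))/(1+29/800) = 9177/10000 ≈ 0.917700
step 6 [3y] bond c/2=1/40: DF=(415323/400000 − 1/40·(0.995200+0.978700+0.976100+0.949100+0.917700))/(1+1/40) = 1791/2000 ≈ 0.895500
step 7 [3.5y] zero: DF = P = 8621/10000 ≈ 0.862100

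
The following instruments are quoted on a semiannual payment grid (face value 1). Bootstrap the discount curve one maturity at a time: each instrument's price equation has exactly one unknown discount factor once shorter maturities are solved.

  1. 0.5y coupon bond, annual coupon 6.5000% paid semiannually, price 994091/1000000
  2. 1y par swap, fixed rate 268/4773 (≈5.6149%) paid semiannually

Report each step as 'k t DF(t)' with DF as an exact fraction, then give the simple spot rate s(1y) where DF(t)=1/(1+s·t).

1 1/2 2407/2500
2 1 1183/1250
s(1y) = (1/(1183/1250) − 1)/(1) = 67/1183 ≈ 5.6636%

step 1 [0.5y] bond c/2=13/400: DF=(994091/1000000 − 13/400·(0))/(1+13/400) = 2407/2500 ≈ 0.962800
step 2 [1y] swap r/2=134/4773: DF=(1 − 134/4773·(0.962800))/(1+134/4773) = 1183/1250 ≈ 0.946400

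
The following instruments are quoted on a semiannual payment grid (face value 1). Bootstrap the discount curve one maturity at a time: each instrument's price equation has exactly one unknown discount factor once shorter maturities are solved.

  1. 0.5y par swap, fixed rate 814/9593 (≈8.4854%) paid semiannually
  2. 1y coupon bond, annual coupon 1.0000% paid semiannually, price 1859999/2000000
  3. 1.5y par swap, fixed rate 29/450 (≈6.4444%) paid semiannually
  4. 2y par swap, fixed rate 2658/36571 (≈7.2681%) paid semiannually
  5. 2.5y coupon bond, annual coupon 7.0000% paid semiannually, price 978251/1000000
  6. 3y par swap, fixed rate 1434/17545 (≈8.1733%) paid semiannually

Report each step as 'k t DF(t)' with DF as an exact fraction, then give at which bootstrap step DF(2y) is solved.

step 1 [0.5y] swap r/2=407/9593: DF=(1 − 407/9593·(0))/(1+407/9593) = 9593/10000 ≈ 0.959300
step 2 [1y] bond c/2=1/200: DF=(1859999/2000000 − 1/200·(0.959300))/(1+1/200) = 4603/5000 ≈ 0.920600
step 3 [1.5y] swap r/2=29/900: DF=(1 − 29/900·(0.959300+0.920600))/(1+29/900) = 9101/10000 ≈ 0.910100
step 4 [2y] swap r/2=1329/36571: DF=(1 − 1329/36571·(0.959300+0.920600+0.910100))/(1+1329/36571) = 8671/10000 ≈ 0.867100
step 5 [2.5y] bond c/2=7/200: DF=(978251/1000000 − 7/200·(0.959300+0.920600+0.910100+0.867100))/(1+7/200) = 1643/2000 ≈ 0.821500
step 6 [3y] swap r/2=717/17545: DF=(1 − 717/17545·(0.959300+0.920600+0.910100+0.867100+0.821500))/(1+717/17545) = 7849/10000 ≈ 0.784900

1 1/2 9593/10000
2 1 4603/5000
3 3/2 9101/10000
4 2 8671/10000
5 5/2 1643/2000
6 3 7849/10000
DF(2y) is solved at step 4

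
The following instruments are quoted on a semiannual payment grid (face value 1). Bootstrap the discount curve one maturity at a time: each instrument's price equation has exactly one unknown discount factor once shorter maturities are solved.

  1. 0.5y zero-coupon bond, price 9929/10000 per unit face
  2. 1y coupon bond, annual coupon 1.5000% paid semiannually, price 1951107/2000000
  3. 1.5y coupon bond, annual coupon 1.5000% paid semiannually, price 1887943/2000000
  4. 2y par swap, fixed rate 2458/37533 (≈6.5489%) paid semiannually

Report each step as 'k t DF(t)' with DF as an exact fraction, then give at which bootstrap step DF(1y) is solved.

1 1/2 9929/10000
2 1 9609/10000
3 3/2 1153/1250
4 2 8771/10000
DF(1y) is solved at step 2

step 1 [0.5y] zero: DF = P = 9929/10000 ≈ 0.992900
step 2 [1y] bond c/2=3/400: DF=(1951107/2000000 − 3/400·(0.992900))/(1+3/400) = 9609/10000 ≈ 0.960900
step 3 [1.5y] bond c/2=3/400: DF=(1887943/2000000 − 3/400·(0.992900+0.960900))/(1+3/400) = 1153/1250 ≈ 0.922400
step 4 [2y] swap r/2=1229/37533: DF=(1 − 1229/37533·(0.992900+0.960900+0.922400))/(1+1229/37533) = 8771/10000 ≈ 0.877100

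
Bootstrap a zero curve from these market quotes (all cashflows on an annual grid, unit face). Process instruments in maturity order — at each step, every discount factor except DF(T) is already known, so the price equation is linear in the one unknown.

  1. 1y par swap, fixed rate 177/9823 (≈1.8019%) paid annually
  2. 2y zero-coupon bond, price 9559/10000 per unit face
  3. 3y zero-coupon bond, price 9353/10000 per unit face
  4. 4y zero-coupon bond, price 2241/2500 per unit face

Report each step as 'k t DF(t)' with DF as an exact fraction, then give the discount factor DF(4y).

1 1 9823/10000
2 2 9559/10000
3 3 9353/10000
4 4 2241/2500
DF(4y) = 2241/2500 ≈ 0.896400

step 1 [1y] swap r/1=177/9823: DF=(1 − 177/9823·(0))/(1+177/9823) = 9823/10000 ≈ 0.982300
step 2 [2y] zero: DF = P = 9559/10000 ≈ 0.955900
step 3 [3y] zero: DF = P = 9353/10000 ≈ 0.935300
step 4 [4y] zero: DF = P = 2241/2500 ≈ 0.896400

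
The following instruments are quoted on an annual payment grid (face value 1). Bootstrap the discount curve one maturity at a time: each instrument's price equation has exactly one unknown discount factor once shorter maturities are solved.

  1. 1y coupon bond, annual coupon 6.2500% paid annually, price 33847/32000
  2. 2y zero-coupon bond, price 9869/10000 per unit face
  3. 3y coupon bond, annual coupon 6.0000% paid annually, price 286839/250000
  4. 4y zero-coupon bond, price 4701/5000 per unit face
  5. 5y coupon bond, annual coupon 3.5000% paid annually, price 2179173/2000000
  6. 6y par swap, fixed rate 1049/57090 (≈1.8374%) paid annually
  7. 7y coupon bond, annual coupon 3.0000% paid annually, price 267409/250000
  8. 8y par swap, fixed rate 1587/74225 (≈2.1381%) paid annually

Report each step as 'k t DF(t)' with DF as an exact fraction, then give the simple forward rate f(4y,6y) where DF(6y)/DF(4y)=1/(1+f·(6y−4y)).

1 1 1991/2000
2 2 9869/10000
3 3 4851/5000
4 4 4701/5000
5 5 9211/10000
6 6 8951/10000
7 7 4361/5000
8 8 8413/10000
f(4y,6y) = ((4701/5000)/(8951/10000) − 1)/(2) = 451/17902 ≈ 2.5193%

step 1 [1y] bond c/1=1/16: DF=(33847/32000 − 1/16·(0))/(1+1/16) = 1991/2000 ≈ 0.995500
step 2 [2y] zero: DF = P = 9869/10000 ≈ 0.986900
step 3 [3y] bond c/1=3/50: DF=(286839/250000 − 3/50·(0.995500+0.986900))/(1+3/50) = 4851/5000 ≈ 0.970200
step 4 [4y] zero: DF = P = 4701/5000 ≈ 0.940200
step 5 [5y] bond c/1=7/200: DF=(2179173/2000000 − 7/200·(0.995500+0.986900+0.970200+0.940200))/(1+7/200) = 9211/10000 ≈ 0.921100
step 6 [6y] swap r/1=1049/57090: DF=(1 − 1049/57090·(0.995500+0.986900+0.970200+0.940200+0.921100))/(1+1049/57090) = 8951/10000 ≈ 0.895100
step 7 [7y] bond c/1=3/100: DF=(267409/250000 − 3/100·(0.995500+0.986900+0.970200+0.940200+0.921100+0.895100))/(1+3/100) = 4361/5000 ≈ 0.872200
step 8 [8y] swap r/1=1587/74225: DF=(1 − 1587/74225·(0.995500+0.986900+0.970200+0.940200+0.921100+0.895100+0.872200))/(1+1587/74225) = 8413/10000 ≈ 0.841300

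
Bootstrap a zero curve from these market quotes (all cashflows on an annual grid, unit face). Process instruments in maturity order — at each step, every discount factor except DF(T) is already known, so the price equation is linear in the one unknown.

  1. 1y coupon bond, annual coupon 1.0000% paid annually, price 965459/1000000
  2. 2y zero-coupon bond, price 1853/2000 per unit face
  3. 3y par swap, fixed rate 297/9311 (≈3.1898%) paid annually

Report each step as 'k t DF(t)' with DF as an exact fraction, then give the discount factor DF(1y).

step 1 [1y] bond c/1=1/100: DF=(965459/1000000 − 1/100·(0))/(1+1/100) = 9559/10000 ≈ 0.955900
step 2 [2y] zero: DF = P = 1853/2000 ≈ 0.926500
step 3 [3y] swap r/1=297/9311: DF=(1 − 297/9311·(0.955900+0.926500))/(1+297/9311) = 9109/10000 ≈ 0.910900

1 1 9559/10000
2 2 1853/2000
3 3 9109/10000
DF(1y) = 9559/10000 ≈ 0.955900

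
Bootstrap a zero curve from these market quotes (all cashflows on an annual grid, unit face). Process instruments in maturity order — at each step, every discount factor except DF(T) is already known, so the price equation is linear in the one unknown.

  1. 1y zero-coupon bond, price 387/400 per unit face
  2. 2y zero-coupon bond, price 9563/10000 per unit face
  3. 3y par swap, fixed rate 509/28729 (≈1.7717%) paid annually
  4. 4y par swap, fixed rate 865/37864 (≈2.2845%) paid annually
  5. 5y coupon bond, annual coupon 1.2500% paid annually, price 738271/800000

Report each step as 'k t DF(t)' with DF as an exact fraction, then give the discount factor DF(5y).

step 1 [1y] zero: DF = P = 387/400 ≈ 0.967500
step 2 [2y] zero: DF = P = 9563/10000 ≈ 0.956300
step 3 [3y] swap r/1=509/28729: DF=(1 − 509/28729·(0.967500+0.956300))/(1+509/28729) = 9491/10000 ≈ 0.949100
step 4 [4y] swap r/1=865/37864: DF=(1 − 865/37864·(0.967500+0.956300+0.949100))/(1+865/37864) = 1827/2000 ≈ 0.913500
step 5 [5y] bond c/1=1/80: DF=(738271/800000 − 1/80·(0.967500+0.956300+0.949100+0.913500))/(1+1/80) = 8647/10000 ≈ 0.864700

1 1 387/400
2 2 9563/10000
3 3 9491/10000
4 4 1827/2000
5 5 8647/10000
DF(5y) = 8647/10000 ≈ 0.864700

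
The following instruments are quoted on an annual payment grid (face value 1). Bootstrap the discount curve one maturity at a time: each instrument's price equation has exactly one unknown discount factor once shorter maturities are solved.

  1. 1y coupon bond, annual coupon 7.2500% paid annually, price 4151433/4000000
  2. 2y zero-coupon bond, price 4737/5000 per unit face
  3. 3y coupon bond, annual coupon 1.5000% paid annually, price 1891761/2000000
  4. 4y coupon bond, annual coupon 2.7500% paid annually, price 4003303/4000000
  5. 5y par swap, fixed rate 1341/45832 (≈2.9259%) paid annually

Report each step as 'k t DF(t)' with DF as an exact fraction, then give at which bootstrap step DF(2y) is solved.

1 1 9677/10000
2 2 4737/5000
3 3 2259/2500
4 4 4493/5000
5 5 8659/10000
DF(2y) is solved at step 2

step 1 [1y] bond c/1=29/400: DF=(4151433/4000000 − 29/400·(0))/(1+29/400) = 9677/10000 ≈ 0.967700
step 2 [2y] zero: DF = P = 4737/5000 ≈ 0.947400
step 3 [3y] bond c/1=3/200: DF=(1891761/2000000 − 3/200·(0.967700+0.947400))/(1+3/200) = 2259/2500 ≈ 0.903600
step 4 [4y] bond c/1=11/400: DF=(4003303/4000000 − 11/400·(0.967700+0.947400+0.903600))/(1+11/400) = 4493/5000 ≈ 0.898600
step 5 [5y] swap r/1=1341/45832: DF=(1 − 1341/45832·(0.967700+0.947400+0.903600+0.898600))/(1+1341/45832) = 8659/10000 ≈ 0.865900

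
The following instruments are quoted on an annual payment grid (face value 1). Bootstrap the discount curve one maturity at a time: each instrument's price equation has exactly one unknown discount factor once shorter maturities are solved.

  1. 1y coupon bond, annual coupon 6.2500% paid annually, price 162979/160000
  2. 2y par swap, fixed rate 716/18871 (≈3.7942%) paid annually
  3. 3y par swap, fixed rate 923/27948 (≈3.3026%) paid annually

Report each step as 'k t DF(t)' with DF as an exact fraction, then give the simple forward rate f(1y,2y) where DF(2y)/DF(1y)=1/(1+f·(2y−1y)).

1 1 9587/10000
2 2 2321/2500
3 3 9077/10000
f(1y,2y) = ((9587/10000)/(2321/2500) − 1)/(1) = 303/9284 ≈ 3.2637%

step 1 [1y] bond c/1=1/16: DF=(162979/160000 − 1/16·(0))/(1+1/16) = 9587/10000 ≈ 0.958700
step 2 [2y] swap r/1=716/18871: DF=(1 − 716/18871·(0.958700))/(1+716/18871) = 2321/2500 ≈ 0.928400
step 3 [3y] swap r/1=923/27948: DF=(1 − 923/27948·(0.958700+0.928400))/(1+923/27948) = 9077/10000 ≈ 0.907700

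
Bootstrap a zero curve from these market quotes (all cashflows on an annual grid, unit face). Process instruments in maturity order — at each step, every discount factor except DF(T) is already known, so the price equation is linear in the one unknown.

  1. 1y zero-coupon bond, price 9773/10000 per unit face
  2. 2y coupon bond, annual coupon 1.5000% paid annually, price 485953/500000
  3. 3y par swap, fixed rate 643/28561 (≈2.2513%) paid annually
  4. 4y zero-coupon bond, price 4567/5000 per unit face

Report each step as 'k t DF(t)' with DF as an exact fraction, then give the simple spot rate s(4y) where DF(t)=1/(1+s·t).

1 1 9773/10000
2 2 9431/10000
3 3 9357/10000
4 4 4567/5000
s(4y) = (1/(4567/5000) − 1)/(4) = 433/18268 ≈ 2.3703%

step 1 [1y] zero: DF = P = 9773/10000 ≈ 0.977300
step 2 [2y] bond c/1=3/200: DF=(485953/500000 − 3/200·(0.977300))/(1+3/200) = 9431/10000 ≈ 0.943100
step 3 [3y] swap r/1=643/28561: DF=(1 − 643/28561·(0.977300+0.943100))/(1+643/28561) = 9357/10000 ≈ 0.935700
step 4 [4y] zero: DF = P = 4567/5000 ≈ 0.913400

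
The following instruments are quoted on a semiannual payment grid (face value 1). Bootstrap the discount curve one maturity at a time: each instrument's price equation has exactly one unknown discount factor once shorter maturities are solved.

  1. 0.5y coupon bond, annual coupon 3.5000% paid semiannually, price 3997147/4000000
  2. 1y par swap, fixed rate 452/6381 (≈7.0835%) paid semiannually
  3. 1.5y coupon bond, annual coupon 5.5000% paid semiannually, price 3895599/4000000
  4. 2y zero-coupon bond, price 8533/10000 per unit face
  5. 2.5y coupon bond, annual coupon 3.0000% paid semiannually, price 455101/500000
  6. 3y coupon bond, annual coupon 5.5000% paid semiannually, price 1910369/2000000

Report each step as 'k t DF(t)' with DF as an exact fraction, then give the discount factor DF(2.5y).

1 1/2 9821/10000
2 1 4661/5000
3 3/2 4483/5000
4 2 8533/10000
5 5/2 4213/5000
6 3 809/1000
DF(2.5y) = 4213/5000 ≈ 0.842600

step 1 [0.5y] bond c/2=7/400: DF=(3997147/4000000 − 7/400·(0))/(1+7/400) = 9821/10000 ≈ 0.982100
step 2 [1y] swap r/2=226/6381: DF=(1 − 226/6381·(0.982100))/(1+226/6381) = 4661/5000 ≈ 0.932200
step 3 [1.5y] bond c/2=11/400: DF=(3895599/4000000 − 11/400·(0.982100+0.932200))/(1+11/400) = 4483/5000 ≈ 0.896600
step 4 [2y] zero: DF = P = 8533/10000 ≈ 0.853300
step 5 [2.5y] bond c/2=3/200: DF=(455101/500000 − 3/200·(0.982100+0.932200+0.896600+0.853300))/(1+3/200) = 4213/5000 ≈ 0.842600
step 6 [3y] bond c/2=11/400: DF=(1910369/2000000 − 11/400·(0.982100+0.932200+0.896600+0.853300+0.842600))/(1+11/400) = 809/1000 ≈ 0.809000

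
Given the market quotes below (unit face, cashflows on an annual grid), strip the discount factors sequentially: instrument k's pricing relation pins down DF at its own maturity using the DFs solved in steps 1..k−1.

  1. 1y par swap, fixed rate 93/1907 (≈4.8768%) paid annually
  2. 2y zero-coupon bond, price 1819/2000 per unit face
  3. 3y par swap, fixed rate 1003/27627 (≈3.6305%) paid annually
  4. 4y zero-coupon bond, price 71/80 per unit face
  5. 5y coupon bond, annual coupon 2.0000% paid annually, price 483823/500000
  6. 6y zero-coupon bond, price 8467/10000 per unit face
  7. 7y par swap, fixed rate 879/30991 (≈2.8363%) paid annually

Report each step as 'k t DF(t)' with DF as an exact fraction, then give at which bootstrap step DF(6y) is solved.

step 1 [1y] swap r/1=93/1907: DF=(1 − 93/1907·(0))/(1+93/1907) = 1907/2000 ≈ 0.953500
step 2 [2y] zero: DF = P = 1819/2000 ≈ 0.909500
step 3 [3y] swap r/1=1003/27627: DF=(1 − 1003/27627·(0.953500+0.909500))/(1+1003/27627) = 8997/10000 ≈ 0.899700
step 4 [4y] zero: DF = P = 71/80 ≈ 0.887500
step 5 [5y] bond c/1=1/50: DF=(483823/500000 − 1/50·(0.953500+0.909500+0.899700+0.887500))/(1+1/50) = 8771/10000 ≈ 0.877100
step 6 [6y] zero: DF = P = 8467/10000 ≈ 0.846700
step 7 [7y] swap r/1=879/30991: DF=(1 − 879/30991·(0.953500+0.909500+0.899700+0.887500+0.877100+0.846700))/(1+879/30991) = 4121/5000 ≈ 0.824200

1 1 1907/2000
2 2 1819/2000
3 3 8997/10000
4 4 71/80
5 5 8771/10000
6 6 8467/10000
7 7 4121/5000
DF(6y) is solved at step 6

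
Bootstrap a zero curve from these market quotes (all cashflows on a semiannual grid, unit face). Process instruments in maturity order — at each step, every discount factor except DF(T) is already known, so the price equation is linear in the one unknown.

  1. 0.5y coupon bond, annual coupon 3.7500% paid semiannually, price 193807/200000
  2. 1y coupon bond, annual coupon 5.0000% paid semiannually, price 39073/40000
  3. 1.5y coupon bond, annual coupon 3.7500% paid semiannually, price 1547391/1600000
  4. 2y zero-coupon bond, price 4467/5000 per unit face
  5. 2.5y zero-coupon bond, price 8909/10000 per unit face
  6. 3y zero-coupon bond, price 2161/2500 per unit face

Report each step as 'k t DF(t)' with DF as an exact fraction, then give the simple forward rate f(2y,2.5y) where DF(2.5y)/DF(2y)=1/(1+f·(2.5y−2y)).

step 1 [0.5y] bond c/2=3/160: DF=(193807/200000 − 3/160·(0))/(1+3/160) = 1189/1250 ≈ 0.951200
step 2 [1y] bond c/2=1/40: DF=(39073/40000 − 1/40·(0.951200))/(1+1/40) = 4649/5000 ≈ 0.929800
step 3 [1.5y] bond c/2=3/160: DF=(1547391/1600000 − 3/160·(0.951200+0.929800))/(1+3/160) = 9147/10000 ≈ 0.914700
step 4 [2y] zero: DF = P = 4467/5000 ≈ 0.893400
step 5 [2.5y] zero: DF = P = 8909/10000 ≈ 0.890900
step 6 [3y] zero: DF = P = 2161/2500 ≈ 0.864400

1 1/2 1189/1250
2 1 4649/5000
3 3/2 9147/10000
4 2 4467/5000
5 5/2 8909/10000
6 3 2161/2500
f(2y,2.5y) = ((4467/5000)/(8909/10000) − 1)/(1/2) = 50/8909 ≈ 0.5612%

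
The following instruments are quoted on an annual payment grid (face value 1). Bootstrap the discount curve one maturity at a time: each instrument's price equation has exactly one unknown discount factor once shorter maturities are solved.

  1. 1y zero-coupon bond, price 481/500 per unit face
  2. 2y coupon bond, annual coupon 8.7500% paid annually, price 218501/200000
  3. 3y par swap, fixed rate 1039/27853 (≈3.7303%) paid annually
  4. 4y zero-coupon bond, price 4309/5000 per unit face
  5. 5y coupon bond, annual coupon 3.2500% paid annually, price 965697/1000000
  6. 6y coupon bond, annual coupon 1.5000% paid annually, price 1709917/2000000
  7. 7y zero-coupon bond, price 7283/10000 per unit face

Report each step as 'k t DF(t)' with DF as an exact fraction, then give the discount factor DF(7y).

step 1 [1y] zero: DF = P = 481/500 ≈ 0.962000
step 2 [2y] bond c/1=7/80: DF=(218501/200000 − 7/80·(0.962000))/(1+7/80) = 1159/1250 ≈ 0.927200
step 3 [3y] swap r/1=1039/27853: DF=(1 − 1039/27853·(0.962000+0.927200))/(1+1039/27853) = 8961/10000 ≈ 0.896100
step 4 [4y] zero: DF = P = 4309/5000 ≈ 0.861800
step 5 [5y] bond c/1=13/400: DF=(965697/1000000 − 13/400·(0.962000+0.927200+0.896100+0.861800))/(1+13/400) = 1641/2000 ≈ 0.820500
step 6 [6y] bond c/1=3/200: DF=(1709917/2000000 − 3/200·(0.962000+0.927200+0.896100+0.861800+0.820500))/(1+3/200) = 7763/10000 ≈ 0.776300
step 7 [7y] zero: DF = P = 7283/10000 ≈ 0.728300

1 1 481/500
2 2 1159/1250
3 3 8961/10000
4 4 4309/5000
5 5 1641/2000
6 6 7763/10000
7 7 7283/10000
DF(7y) = 7283/10000 ≈ 0.728300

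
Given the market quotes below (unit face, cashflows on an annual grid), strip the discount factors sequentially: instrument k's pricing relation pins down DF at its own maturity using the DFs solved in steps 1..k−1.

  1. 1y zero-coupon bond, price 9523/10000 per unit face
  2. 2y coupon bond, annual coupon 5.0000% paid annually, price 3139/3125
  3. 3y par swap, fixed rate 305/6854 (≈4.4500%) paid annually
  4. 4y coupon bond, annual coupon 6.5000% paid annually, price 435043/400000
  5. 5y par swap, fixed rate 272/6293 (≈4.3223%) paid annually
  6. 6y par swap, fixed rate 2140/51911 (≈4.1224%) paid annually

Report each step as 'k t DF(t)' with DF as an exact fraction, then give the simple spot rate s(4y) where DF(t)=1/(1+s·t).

step 1 [1y] zero: DF = P = 9523/10000 ≈ 0.952300
step 2 [2y] bond c/1=1/20: DF=(3139/3125 − 1/20·(0.952300))/(1+1/20) = 9113/10000 ≈ 0.911300
step 3 [3y] swap r/1=305/6854: DF=(1 − 305/6854·(0.952300+0.911300))/(1+305/6854) = 439/500 ≈ 0.878000
step 4 [4y] bond c/1=13/200: DF=(435043/400000 − 13/200·(0.952300+0.911300+0.878000))/(1+13/200) = 8539/10000 ≈ 0.853900
step 5 [5y] swap r/1=272/6293: DF=(1 − 272/6293·(0.952300+0.911300+0.878000+0.853900))/(1+272/6293) = 506/625 ≈ 0.809600
step 6 [6y] swap r/1=2140/51911: DF=(1 − 2140/51911·(0.952300+0.911300+0.878000+0.853900+0.809600))/(1+2140/51911) = 393/500 ≈ 0.786000

1 1 9523/10000
2 2 9113/10000
3 3 439/500
4 4 8539/10000
5 5 506/625
6 6 393/500
s(4y) = (1/(8539/10000) − 1)/(4) = 1461/34156 ≈ 4.2774%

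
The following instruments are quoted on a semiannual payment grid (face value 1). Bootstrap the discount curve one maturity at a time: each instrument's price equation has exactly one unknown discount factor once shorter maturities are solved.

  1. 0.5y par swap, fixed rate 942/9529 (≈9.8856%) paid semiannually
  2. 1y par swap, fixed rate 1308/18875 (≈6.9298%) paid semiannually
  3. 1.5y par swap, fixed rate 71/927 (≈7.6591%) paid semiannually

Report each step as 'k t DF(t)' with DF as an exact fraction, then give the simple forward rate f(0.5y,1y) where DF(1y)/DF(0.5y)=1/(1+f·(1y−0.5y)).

step 1 [0.5y] swap r/2=471/9529: DF=(1 − 471/9529·(0))/(1+471/9529) = 9529/10000 ≈ 0.952900
step 2 [1y] swap r/2=654/18875: DF=(1 − 654/18875·(0.952900))/(1+654/18875) = 4673/5000 ≈ 0.934600
step 3 [1.5y] swap r/2=71/1854: DF=(1 − 71/1854·(0.952900+0.934600))/(1+71/1854) = 1787/2000 ≈ 0.893500

1 1/2 9529/10000
2 1 4673/5000
3 3/2 1787/2000
f(0.5y,1y) = ((9529/10000)/(4673/5000) − 1)/(1/2) = 183/4673 ≈ 3.9161%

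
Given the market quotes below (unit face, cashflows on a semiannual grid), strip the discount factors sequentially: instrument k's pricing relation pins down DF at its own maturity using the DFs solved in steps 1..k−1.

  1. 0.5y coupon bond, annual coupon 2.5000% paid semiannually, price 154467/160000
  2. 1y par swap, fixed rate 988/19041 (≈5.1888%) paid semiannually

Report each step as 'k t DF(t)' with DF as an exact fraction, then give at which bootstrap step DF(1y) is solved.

1 1/2 1907/2000
2 1 4753/5000
DF(1y) is solved at step 2

step 1 [0.5y] bond c/2=1/80: DF=(154467/160000 − 1/80·(0))/(1+1/80) = 1907/2000 ≈ 0.953500
step 2 [1y] swap r/2=494/19041: DF=(1 − 494/19041·(0.953500))/(1+494/19041) = 4753/5000 ≈ 0.950600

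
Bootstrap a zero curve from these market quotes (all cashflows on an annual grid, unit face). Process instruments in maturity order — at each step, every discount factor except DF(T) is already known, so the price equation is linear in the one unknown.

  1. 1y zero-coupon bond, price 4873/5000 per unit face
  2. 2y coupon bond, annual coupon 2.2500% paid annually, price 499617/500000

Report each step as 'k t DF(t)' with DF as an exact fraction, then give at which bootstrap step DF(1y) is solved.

1 1 4873/5000
2 2 4779/5000
DF(1y) is solved at step 1

step 1 [1y] zero: DF = P = 4873/5000 ≈ 0.974600
step 2 [2y] bond c/1=9/400: DF=(499617/500000 − 9/400·(0.974600))/(1+9/400) = 4779/5000 ≈ 0.955800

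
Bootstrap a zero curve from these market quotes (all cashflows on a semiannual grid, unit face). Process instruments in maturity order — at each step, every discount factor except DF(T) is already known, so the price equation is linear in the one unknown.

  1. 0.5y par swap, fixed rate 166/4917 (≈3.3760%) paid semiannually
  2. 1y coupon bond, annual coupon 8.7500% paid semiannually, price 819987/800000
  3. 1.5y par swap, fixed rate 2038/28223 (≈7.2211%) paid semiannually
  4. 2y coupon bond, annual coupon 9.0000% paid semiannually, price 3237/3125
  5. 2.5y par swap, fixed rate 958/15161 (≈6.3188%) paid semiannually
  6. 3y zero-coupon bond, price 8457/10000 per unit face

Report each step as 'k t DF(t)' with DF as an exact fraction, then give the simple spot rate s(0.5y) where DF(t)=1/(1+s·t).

1 1/2 4917/5000
2 1 588/625
3 3/2 8981/10000
4 2 8697/10000
5 5/2 8563/10000
6 3 8457/10000
s(0.5y) = (1/(4917/5000) − 1)/(1/2) = 166/4917 ≈ 3.3760%

step 1 [0.5y] swap r/2=83/4917: DF=(1 − 83/4917·(0))/(1+83/4917) = 4917/5000 ≈ 0.983400
step 2 [1y] bond c/2=7/160: DF=(819987/800000 − 7/160·(0.983400))/(1+7/160) = 588/625 ≈ 0.940800
step 3 [1.5y] swap r/2=1019/28223: DF=(1 − 1019/28223·(0.983400+0.940800))/(1+1019/28223) = 8981/10000 ≈ 0.898100
step 4 [2y] bond c/2=9/200: DF=(3237/3125 − 9/200·(0.983400+0.940800+0.898100))/(1+9/200) = 8697/10000 ≈ 0.869700
step 5 [2.5y] swap r/2=479/15161: DF=(1 − 479/15161·(0.983400+0.940800+0.898100+0.869700))/(1+479/15161) = 8563/10000 ≈ 0.856300
step 6 [3y] zero: DF = P = 8457/10000 ≈ 0.845700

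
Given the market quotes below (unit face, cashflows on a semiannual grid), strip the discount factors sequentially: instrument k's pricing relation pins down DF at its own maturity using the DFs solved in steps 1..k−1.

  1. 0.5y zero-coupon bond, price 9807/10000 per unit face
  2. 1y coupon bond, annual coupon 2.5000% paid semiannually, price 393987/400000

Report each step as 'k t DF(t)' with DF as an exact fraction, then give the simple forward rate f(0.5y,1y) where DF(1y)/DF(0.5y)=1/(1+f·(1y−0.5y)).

step 1 [0.5y] zero: DF = P = 9807/10000 ≈ 0.980700
step 2 [1y] bond c/2=1/80: DF=(393987/400000 − 1/80·(0.980700))/(1+1/80) = 9607/10000 ≈ 0.960700

1 1/2 9807/10000
2 1 9607/10000
f(0.5y,1y) = ((9807/10000)/(9607/10000) − 1)/(1/2) = 400/9607 ≈ 4.1636%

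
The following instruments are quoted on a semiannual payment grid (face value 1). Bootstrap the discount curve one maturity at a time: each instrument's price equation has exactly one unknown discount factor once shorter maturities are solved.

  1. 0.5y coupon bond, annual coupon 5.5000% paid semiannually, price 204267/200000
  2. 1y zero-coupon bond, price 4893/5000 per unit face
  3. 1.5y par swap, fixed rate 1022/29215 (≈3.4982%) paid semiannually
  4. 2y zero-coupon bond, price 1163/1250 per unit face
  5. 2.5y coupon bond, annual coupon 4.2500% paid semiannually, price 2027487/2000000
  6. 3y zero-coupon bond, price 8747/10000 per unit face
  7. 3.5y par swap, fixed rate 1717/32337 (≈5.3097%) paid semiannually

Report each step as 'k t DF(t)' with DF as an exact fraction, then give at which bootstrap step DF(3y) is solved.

1 1/2 497/500
2 1 4893/5000
3 3/2 9489/10000
4 2 1163/1250
5 5/2 73/80
6 3 8747/10000
7 7/2 8283/10000
DF(3y) is solved at step 6

step 1 [0.5y] bond c/2=11/400: DF=(204267/200000 − 11/400·(0))/(1+11/400) = 497/500 ≈ 0.994000
step 2 [1y] zero: DF = P = 4893/5000 ≈ 0.978600
step 3 [1.5y] swap r/2=511/29215: DF=(1 − 511/29215·(0.994000+0.978600))/(1+511/29215) = 9489/10000 ≈ 0.948900
step 4 [2y] zero: DF = P = 1163/1250 ≈ 0.930400
step 5 [2.5y] bond c/2=17/800: DF=(2027487/2000000 − 17/800·(0.994000+0.978600+0.948900+0.930400))/(1+17/800) = 73/80 ≈ 0.912500
step 6 [3y] zero: DF = P = 8747/10000 ≈ 0.874700
step 7 [3.5y] swap r/2=1717/64674: DF=(1 − 1717/64674·(0.994000+0.978600+0.948900+0.930400+0.912500+0.874700))/(1+1717/64674) = 8283/10000 ≈ 0.828300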